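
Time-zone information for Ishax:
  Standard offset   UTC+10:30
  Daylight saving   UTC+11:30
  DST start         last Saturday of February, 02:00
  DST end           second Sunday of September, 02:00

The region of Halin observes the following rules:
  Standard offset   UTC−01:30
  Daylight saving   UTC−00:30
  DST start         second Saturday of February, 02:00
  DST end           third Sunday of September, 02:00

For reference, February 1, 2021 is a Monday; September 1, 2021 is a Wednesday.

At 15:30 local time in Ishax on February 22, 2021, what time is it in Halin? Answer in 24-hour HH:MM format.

04:30

1 February 2021 is a Monday, so Saturdays fall on 6, 13, 20, 27; the last is February 27.
1 September 2021 is a Wednesday, so the first Sunday is September 5 and the second is September 12.
Daylight saving runs 27 February – 12 September; February 22, 2021 is outside that window, so Ishax is on standard time at UTC+10:30.
15:30 Ishax − 10h30m = 05:00 UTC.
1 February 2021 is a Monday, so the first Saturday is February 6 and the second is February 13.
1 September 2021 is a Wednesday, so the first Sunday is September 5 and the third is September 19.
At the standard offset (UTC−01:30), 05:00 UTC − 1h30m = 03:30 Halin standard time.
Daylight saving runs 13 February – 19 September; the standard-time date in Halin, February 22, 2021, is inside that window, so Halin is at UTC−00:30.
05:00 UTC − 0h30m = 04:30 Halin.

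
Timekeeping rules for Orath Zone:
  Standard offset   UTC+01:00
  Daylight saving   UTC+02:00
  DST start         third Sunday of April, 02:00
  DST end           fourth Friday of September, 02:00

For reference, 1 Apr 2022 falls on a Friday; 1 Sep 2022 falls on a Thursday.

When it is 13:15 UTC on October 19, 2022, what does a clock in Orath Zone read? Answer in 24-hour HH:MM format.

1 April 2022 is a Friday, so the first Sunday is April 3 and the third is April 17.
1 September 2022 is a Thursday, so the first Friday is September 2 and the fourth is September 23.
At the standard offset (UTC+01:00), 13:15 UTC + 1h = 14:15 Orath Zone standard time.
The standard-time date in Orath Zone, October 19, 2022, does not fall between 17 April and 23 September, so daylight saving is not in effect and Orath Zone is at UTC+01:00.
13:15 UTC + 1h = 14:15 local.

14:15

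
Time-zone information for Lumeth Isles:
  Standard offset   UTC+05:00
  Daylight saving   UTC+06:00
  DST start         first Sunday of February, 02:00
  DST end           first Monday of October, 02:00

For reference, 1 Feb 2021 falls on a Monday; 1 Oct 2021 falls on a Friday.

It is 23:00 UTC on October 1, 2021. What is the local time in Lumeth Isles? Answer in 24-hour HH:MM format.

1 February 2021 is a Monday, so the first Sunday is February 7.
1 October 2021 is a Friday, so the first Monday is October 4.
At the standard offset (UTC+05:00), 23:00 UTC + 5h = 04:00 Lumeth Isles standard time (rolling into the next day, 2 October 2021).
The standard-time date in Lumeth Isles, October 2, 2021, lies within the daylight-saving period (7 February – 4 October), so Lumeth Isles is on daylight time, UTC+06:00.
23:00 UTC + 6h = 05:00 local (rolling into the next day, 2 October 2021).

05:00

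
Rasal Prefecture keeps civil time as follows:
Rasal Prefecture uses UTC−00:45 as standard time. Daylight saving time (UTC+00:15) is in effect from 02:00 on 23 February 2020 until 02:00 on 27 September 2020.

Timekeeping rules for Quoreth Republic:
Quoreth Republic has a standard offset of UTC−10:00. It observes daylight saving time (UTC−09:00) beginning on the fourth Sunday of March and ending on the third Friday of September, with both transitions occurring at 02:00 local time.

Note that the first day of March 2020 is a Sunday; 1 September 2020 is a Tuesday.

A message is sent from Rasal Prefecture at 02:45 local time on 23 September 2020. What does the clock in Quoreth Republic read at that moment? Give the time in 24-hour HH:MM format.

16:30

23 September 2020 falls between 23 February and 27 September, so daylight saving is in effect and Rasal Prefecture is at UTC+00:15.
02:45 Rasal Prefecture − 0h15m = 02:30 UTC.
1 March 2020 is a Sunday, so the first Sunday is March 1 and the fourth is March 22.
1 September 2020 is a Tuesday, so the first Friday is September 4 and the third is September 18.
At the standard offset (UTC−10:00), 02:30 UTC − 10h = 16:30 Quoreth Republic standard time (rolling into the previous day, 22 September 2020).
Daylight saving runs 22 March – 18 September; the standard-time date in Quoreth Republic, 22 September 2020, is outside that window, so Quoreth Republic is on standard time at UTC−10:00.
02:30 UTC − 10h = 16:30 Quoreth Republic (rolling into the previous day, 22 September 2020).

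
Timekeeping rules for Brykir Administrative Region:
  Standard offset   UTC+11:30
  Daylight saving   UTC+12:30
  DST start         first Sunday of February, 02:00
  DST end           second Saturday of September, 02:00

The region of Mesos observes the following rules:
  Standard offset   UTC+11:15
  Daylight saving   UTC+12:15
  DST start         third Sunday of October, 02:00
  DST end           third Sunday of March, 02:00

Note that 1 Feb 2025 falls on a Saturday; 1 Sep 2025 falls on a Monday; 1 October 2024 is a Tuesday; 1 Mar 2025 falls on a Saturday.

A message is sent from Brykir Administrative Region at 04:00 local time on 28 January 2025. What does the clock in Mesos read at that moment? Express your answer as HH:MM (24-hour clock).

04:45

1 February 2025 is a Saturday, so the first Sunday is February 2.
1 September 2025 is a Monday, so the first Saturday is September 6 and the second is September 13.
Daylight saving runs 2 February – 13 September; 28 January 2025 is outside that window, so Brykir Administrative Region is on standard time at UTC+11:30.
04:00 Brykir Administrative Region − 11h30m = 16:30 UTC (rolling into the previous day, 27 January 2025).
1 October 2024 is a Tuesday, so the first Sunday is October 6 and the third is October 20.
1 March 2025 is a Saturday, so the first Sunday is March 2 and the third is March 16.
At the standard offset (UTC+11:15), 16:30 UTC + 11h15m = 03:45 Mesos standard time (rolling into the next day, 28 January 2025).
The standard-time date in Mesos, 28 January 2025, lies within the daylight-saving period (20 October 2024 – 16 March 2025), so Mesos is on daylight time, UTC+12:15.
16:30 UTC + 12h15m = 04:45 Mesos (rolling into the next day, 28 January 2025).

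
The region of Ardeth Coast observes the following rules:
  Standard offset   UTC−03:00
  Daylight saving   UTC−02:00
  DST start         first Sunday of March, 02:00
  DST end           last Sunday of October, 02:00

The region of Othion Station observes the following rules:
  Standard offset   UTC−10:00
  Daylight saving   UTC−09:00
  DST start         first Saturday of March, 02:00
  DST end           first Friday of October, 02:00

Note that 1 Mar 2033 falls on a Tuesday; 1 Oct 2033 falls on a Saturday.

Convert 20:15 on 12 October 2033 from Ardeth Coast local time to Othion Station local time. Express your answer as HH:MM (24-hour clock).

12:15

1 March 2033 is a Tuesday, so the first Sunday is March 6.
1 October 2033 is a Saturday, so Sundays fall on 2, 9, 16, 23, 30; the last is October 30.
12 October 2033 lies within the daylight-saving period (6 March – 30 October), so Ardeth Coast is on daylight time, UTC−02:00.
20:15 Ardeth Coast + 2h = 22:15 UTC.
1 March 2033 is a Tuesday, so the first Saturday is March 5.
1 October 2033 is a Saturday, so the first Friday is October 7.
At the standard offset (UTC−10:00), 22:15 UTC − 10h = 12:15 Othion Station standard time.
The standard-time date in Othion Station, 12 October 2033, does not fall between 5 March and 7 October, so daylight saving is not in effect and Othion Station is at UTC−10:00.
22:15 UTC − 10h = 12:15 Othion Station.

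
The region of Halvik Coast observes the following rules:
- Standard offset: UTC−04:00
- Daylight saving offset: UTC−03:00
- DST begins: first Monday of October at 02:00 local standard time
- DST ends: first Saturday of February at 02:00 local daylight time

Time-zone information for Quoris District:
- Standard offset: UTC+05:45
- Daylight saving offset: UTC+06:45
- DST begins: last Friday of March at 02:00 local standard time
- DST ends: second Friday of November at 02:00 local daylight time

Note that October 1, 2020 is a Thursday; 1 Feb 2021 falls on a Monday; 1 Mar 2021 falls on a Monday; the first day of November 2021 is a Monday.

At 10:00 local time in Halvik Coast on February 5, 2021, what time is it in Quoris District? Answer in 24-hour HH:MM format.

1 October 2020 is a Thursday, so the first Monday is October 5.
1 February 2021 is a Monday, so the first Saturday is February 6.
February 5, 2021 lies within the daylight-saving period (5 October 2020 – 6 February 2021), so Halvik Coast is on daylight time, UTC−03:00.
10:00 Halvik Coast + 3h = 13:00 UTC.
1 March 2021 is a Monday, so Fridays fall on 5, 12, 19, 26; the last is March 26.
1 November 2021 is a Monday, so the first Friday is November 5 and the second is November 12.
At the standard offset (UTC+05:45), 13:00 UTC + 5h45m = 18:45 Quoris District standard time.
The standard-time date in Quoris District, February 5, 2021, does not fall between 26 March and 12 November, so daylight saving is not in effect and Quoris District is at UTC+05:45.
13:00 UTC + 5h45m = 18:45 Quoris District.

18:45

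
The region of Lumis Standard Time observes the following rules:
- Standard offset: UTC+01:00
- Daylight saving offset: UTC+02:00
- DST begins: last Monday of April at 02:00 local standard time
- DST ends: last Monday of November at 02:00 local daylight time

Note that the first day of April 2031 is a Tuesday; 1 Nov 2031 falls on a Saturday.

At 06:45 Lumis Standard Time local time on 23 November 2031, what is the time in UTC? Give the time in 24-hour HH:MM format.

04:45

1 April 2031 is a Tuesday, so Mondays fall on 7, 14, 21, 28; the last is April 28.
1 November 2031 is a Saturday, so Mondays fall on 3, 10, 17, 24; the last is November 24.
Daylight saving runs 28 April – 24 November; 23 November 2031 is inside that window, so Lumis Standard Time is at UTC+02:00.
06:45 local − 2h = 04:45 UTC.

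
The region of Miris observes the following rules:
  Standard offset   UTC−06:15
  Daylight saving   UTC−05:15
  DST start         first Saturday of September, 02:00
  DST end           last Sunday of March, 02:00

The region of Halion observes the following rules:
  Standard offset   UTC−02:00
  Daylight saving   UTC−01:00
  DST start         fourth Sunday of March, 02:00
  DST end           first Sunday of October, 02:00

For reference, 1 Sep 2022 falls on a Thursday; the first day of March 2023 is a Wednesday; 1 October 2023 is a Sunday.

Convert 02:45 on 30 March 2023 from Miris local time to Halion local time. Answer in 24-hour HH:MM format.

1 September 2022 is a Thursday, so the first Saturday is September 3.
1 March 2023 is a Wednesday, so Sundays fall on 5, 12, 19, 26; the last is March 26.
Daylight saving runs 3 September 2022 – 26 March 2023; 30 March 2023 is outside that window, so Miris is on standard time at UTC−06:15.
02:45 Miris + 6h15m = 09:00 UTC.
1 March 2023 is a Wednesday, so the first Sunday is March 5 and the fourth is March 26.
1 October 2023 is a Sunday, so the first Sunday is October 1.
At the standard offset (UTC−02:00), 09:00 UTC − 2h = 07:00 Halion standard time.
The standard-time date in Halion, 30 March 2023, falls between 26 March and 1 October, so daylight saving is in effect and Halion is at UTC−01:00.
09:00 UTC − 1h = 08:00 Halion.

08:00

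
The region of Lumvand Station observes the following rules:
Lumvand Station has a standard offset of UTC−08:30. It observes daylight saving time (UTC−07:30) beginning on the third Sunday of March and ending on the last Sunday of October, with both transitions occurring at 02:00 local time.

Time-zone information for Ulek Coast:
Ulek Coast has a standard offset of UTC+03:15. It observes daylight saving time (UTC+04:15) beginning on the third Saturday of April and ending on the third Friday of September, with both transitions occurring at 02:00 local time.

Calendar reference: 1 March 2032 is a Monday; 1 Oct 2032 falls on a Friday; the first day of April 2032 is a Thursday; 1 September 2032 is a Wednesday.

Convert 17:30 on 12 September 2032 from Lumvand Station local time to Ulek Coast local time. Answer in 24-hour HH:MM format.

05:15

1 March 2032 is a Monday, so the first Sunday is March 7 and the third is March 21.
1 October 2032 is a Friday, so Sundays fall on 3, 10, 17, 24, 31; the last is October 31.
12 September 2032 falls between 21 March and 31 October, so daylight saving is in effect and Lumvand Station is at UTC−07:30.
17:30 Lumvand Station + 7h30m = 01:00 UTC (rolling into the next day, 13 September 2032).
1 April 2032 is a Thursday, so the first Saturday is April 3 and the third is April 17.
1 September 2032 is a Wednesday, so the first Friday is September 3 and the third is September 17.
At the standard offset (UTC+03:15), 01:00 UTC + 3h15m = 04:15 Ulek Coast standard time.
The standard-time date in Ulek Coast, 13 September 2032, lies within the daylight-saving period (17 April – 17 September), so Ulek Coast is on daylight time, UTC+04:15.
01:00 UTC + 4h15m = 05:15 Ulek Coast.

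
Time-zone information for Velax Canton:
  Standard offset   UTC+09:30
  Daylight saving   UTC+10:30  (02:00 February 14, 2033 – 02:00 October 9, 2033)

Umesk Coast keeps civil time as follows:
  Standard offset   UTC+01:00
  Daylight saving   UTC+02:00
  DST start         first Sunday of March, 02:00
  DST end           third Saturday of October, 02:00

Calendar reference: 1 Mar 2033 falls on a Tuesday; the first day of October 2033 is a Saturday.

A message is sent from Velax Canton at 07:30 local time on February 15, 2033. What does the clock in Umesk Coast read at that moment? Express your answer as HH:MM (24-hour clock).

22:00

February 15, 2033 falls between 14 February and 9 October, so daylight saving is in effect and Velax Canton is at UTC+10:30.
07:30 Velax Canton − 10h30m = 21:00 UTC (rolling into the previous day, 14 February 2033).
1 March 2033 is a Tuesday, so the first Sunday is March 6.
1 October 2033 is a Saturday, so the first Saturday is October 1 and the third is October 15.
At the standard offset (UTC+01:00), 21:00 UTC + 1h = 22:00 Umesk Coast standard time.
The standard-time date in Umesk Coast, February 14, 2033, is outside the daylight-saving period (6 March – 15 October), so Umesk Coast is on standard time, UTC+01:00.
21:00 UTC + 1h = 22:00 Umesk Coast.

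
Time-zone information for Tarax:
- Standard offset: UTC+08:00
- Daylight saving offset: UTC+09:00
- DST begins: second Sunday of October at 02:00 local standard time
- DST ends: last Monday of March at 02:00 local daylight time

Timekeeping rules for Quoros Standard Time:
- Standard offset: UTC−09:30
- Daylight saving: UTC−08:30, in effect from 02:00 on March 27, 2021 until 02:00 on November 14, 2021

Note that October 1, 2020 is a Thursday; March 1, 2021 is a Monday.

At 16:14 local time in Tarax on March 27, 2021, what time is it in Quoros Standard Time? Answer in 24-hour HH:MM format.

21:44

1 October 2020 is a Thursday, so the first Sunday is October 4 and the second is October 11.
1 March 2021 is a Monday, so Mondays fall on 1, 8, 15, 22, 29; the last is March 29.
March 27, 2021 falls between 11 October 2020 and 29 March 2021, so daylight saving is in effect and Tarax is at UTC+09:00.
16:14 Tarax − 9h = 07:14 UTC.
At the standard offset (UTC−09:30), 07:14 UTC − 9h30m = 21:44 Quoros Standard Time standard time (rolling into the previous day, 26 March 2021).
The standard-time date in Quoros Standard Time, March 26, 2021, is outside the daylight-saving period (27 March – 14 November), so Quoros Standard Time is on standard time, UTC−09:30.
07:14 UTC − 9h30m = 21:44 Quoros Standard Time (rolling into the previous day, 26 March 2021).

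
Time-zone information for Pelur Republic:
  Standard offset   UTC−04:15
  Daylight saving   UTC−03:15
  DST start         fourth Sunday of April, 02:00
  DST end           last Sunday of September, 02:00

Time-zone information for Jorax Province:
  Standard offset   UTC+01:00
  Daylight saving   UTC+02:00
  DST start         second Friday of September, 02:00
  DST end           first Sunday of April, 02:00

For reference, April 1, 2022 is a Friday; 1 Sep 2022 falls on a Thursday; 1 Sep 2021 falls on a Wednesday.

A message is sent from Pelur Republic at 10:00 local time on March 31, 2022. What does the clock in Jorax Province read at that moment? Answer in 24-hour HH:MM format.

16:15

1 April 2022 is a Friday, so the first Sunday is April 3 and the fourth is April 24.
1 September 2022 is a Thursday, so Sundays fall on 4, 11, 18, 25; the last is September 25.
March 31, 2022 is outside the daylight-saving period (24 April – 25 September), so Pelur Republic is on standard time, UTC−04:15.
10:00 Pelur Republic + 4h15m = 14:15 UTC.
1 September 2021 is a Wednesday, so the first Friday is September 3 and the second is September 10.
1 April 2022 is a Friday, so the first Sunday is April 3.
At the standard offset (UTC+01:00), 14:15 UTC + 1h = 15:15 Jorax Province standard time.
Daylight saving runs 10 September 2021 – 3 April 2022; the standard-time date in Jorax Province, March 31, 2022, is inside that window, so Jorax Province is at UTC+02:00.
14:15 UTC + 2h = 16:15 Jorax Province.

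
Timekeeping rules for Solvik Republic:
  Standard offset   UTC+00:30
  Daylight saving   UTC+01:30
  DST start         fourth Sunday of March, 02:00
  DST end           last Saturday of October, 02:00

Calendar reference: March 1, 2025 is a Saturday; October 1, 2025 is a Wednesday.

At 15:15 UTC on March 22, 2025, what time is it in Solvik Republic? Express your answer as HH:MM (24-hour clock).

1 March 2025 is a Saturday, so the first Sunday is March 2 and the fourth is March 23.
1 October 2025 is a Wednesday, so Saturdays fall on 4, 11, 18, 25; the last is October 25.
At the standard offset (UTC+00:30), 15:15 UTC + 0h30m = 15:45 Solvik Republic standard time.
Daylight saving runs 23 March – 25 October; the standard-time date in Solvik Republic, March 22, 2025, is outside that window, so Solvik Republic is on standard time at UTC+00:30.
15:15 UTC + 0h30m = 15:45 local.

15:45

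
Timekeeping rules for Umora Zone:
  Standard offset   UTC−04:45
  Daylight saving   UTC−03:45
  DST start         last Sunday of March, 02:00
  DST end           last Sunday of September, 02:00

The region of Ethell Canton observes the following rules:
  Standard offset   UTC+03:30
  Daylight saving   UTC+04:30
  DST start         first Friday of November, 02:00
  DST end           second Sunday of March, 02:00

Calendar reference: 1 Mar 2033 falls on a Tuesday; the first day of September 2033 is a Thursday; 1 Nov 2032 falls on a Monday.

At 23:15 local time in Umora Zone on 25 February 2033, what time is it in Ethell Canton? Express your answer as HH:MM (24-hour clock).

1 March 2033 is a Tuesday, so Sundays fall on 6, 13, 20, 27; the last is March 27.
1 September 2033 is a Thursday, so Sundays fall on 4, 11, 18, 25; the last is September 25.
25 February 2033 is outside the daylight-saving period (27 March – 25 September), so Umora Zone is on standard time, UTC−04:45.
23:15 Umora Zone + 4h45m = 04:00 UTC (rolling into the next day, 26 February 2033).
1 November 2032 is a Monday, so the first Friday is November 5.
1 March 2033 is a Tuesday, so the first Sunday is March 6 and the second is March 13.
At the standard offset (UTC+03:30), 04:00 UTC + 3h30m = 07:30 Ethell Canton standard time.
Daylight saving runs 5 November 2032 – 13 March 2033; the standard-time date in Ethell Canton, 26 February 2033, is inside that window, so Ethell Canton is at UTC+04:30.
04:00 UTC + 4h30m = 08:30 Ethell Canton.

08:30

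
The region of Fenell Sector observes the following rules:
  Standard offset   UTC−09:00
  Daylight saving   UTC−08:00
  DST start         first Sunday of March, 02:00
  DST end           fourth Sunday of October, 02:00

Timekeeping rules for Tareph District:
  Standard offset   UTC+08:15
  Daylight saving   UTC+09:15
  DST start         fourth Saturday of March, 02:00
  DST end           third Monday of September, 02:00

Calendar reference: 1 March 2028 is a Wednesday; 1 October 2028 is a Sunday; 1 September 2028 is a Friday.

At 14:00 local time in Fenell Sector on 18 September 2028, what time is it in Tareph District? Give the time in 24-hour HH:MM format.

06:15

1 March 2028 is a Wednesday, so the first Sunday is March 5.
1 October 2028 is a Sunday, so the first Sunday is October 1 and the fourth is October 22.
18 September 2028 falls between 5 March and 22 October, so daylight saving is in effect and Fenell Sector is at UTC−08:00.
14:00 Fenell Sector + 8h = 22:00 UTC.
1 March 2028 is a Wednesday, so the first Saturday is March 4 and the fourth is March 25.
1 September 2028 is a Friday, so the first Monday is September 4 and the third is September 18.
At the standard offset (UTC+08:15), 22:00 UTC + 8h15m = 06:15 Tareph District standard time (rolling into the next day, 19 September 2028).
The standard-time date in Tareph District, 19 September 2028, does not fall between 25 March and 18 September, so daylight saving is not in effect and Tareph District is at UTC+08:15.
22:00 UTC + 8h15m = 06:15 Tareph District (rolling into the next day, 19 September 2028).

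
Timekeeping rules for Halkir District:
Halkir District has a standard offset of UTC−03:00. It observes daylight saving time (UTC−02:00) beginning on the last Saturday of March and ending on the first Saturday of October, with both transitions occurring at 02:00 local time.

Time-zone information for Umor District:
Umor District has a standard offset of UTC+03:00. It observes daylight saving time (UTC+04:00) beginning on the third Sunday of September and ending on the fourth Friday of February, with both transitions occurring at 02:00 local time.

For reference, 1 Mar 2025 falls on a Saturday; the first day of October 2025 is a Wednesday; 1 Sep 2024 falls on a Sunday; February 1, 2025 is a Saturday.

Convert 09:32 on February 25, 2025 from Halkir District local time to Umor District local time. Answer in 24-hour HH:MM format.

16:32

1 March 2025 is a Saturday, so Saturdays fall on 1, 8, 15, 22, 29; the last is March 29.
1 October 2025 is a Wednesday, so the first Saturday is October 4.
February 25, 2025 does not fall between 29 March and 4 October, so daylight saving is not in effect and Halkir District is at UTC−03:00.
09:32 Halkir District + 3h = 12:32 UTC.
1 September 2024 is a Sunday, so the first Sunday is September 1 and the third is September 15.
1 February 2025 is a Saturday, so the first Friday is February 7 and the fourth is February 28.
At the standard offset (UTC+03:00), 12:32 UTC + 3h = 15:32 Umor District standard time.
The standard-time date in Umor District, February 25, 2025, lies within the daylight-saving period (15 September 2024 – 28 February 2025), so Umor District is on daylight time, UTC+04:00.
12:32 UTC + 4h = 16:32 Umor District.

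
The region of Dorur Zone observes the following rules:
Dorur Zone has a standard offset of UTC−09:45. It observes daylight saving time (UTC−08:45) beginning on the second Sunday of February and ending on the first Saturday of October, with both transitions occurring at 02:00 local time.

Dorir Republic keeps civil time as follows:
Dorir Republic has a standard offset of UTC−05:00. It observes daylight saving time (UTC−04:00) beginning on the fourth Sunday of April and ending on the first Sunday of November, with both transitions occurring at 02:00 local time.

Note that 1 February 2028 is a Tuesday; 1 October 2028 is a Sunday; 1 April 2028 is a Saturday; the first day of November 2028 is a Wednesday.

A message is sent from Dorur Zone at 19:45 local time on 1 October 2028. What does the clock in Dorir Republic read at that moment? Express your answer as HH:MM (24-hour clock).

1 February 2028 is a Tuesday, so the first Sunday is February 6 and the second is February 13.
1 October 2028 is a Sunday, so the first Saturday is October 7.
1 October 2028 falls between 13 February and 7 October, so daylight saving is in effect and Dorur Zone is at UTC−08:45.
19:45 Dorur Zone + 8h45m = 04:30 UTC (rolling into the next day, 2 October 2028).
1 April 2028 is a Saturday, so the first Sunday is April 2 and the fourth is April 23.
1 November 2028 is a Wednesday, so the first Sunday is November 5.
At the standard offset (UTC−05:00), 04:30 UTC − 5h = 23:30 Dorir Republic standard time (rolling into the previous day, 1 October 2028).
Daylight saving runs 23 April – 5 November; the standard-time date in Dorir Republic, 1 October 2028, is inside that window, so Dorir Republic is at UTC−04:00.
04:30 UTC − 4h = 00:30 Dorir Republic.

00:30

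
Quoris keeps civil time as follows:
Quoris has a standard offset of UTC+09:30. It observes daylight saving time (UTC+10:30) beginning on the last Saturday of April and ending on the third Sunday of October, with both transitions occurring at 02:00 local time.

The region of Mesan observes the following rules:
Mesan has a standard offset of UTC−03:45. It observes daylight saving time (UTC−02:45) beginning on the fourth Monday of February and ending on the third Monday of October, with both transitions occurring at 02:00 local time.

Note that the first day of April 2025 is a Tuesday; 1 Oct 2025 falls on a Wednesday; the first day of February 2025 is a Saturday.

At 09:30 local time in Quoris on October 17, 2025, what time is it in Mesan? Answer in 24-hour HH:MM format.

20:15

1 April 2025 is a Tuesday, so Saturdays fall on 5, 12, 19, 26; the last is April 26.
1 October 2025 is a Wednesday, so the first Sunday is October 5 and the third is October 19.
October 17, 2025 falls between 26 April and 19 October, so daylight saving is in effect and Quoris is at UTC+10:30.
09:30 Quoris − 10h30m = 23:00 UTC (rolling into the previous day, 16 October 2025).
1 February 2025 is a Saturday, so the first Monday is February 3 and the fourth is February 24.
1 October 2025 is a Wednesday, so the first Monday is October 6 and the third is October 20.
At the standard offset (UTC−03:45), 23:00 UTC − 3h45m = 19:15 Mesan standard time.
The standard-time date in Mesan, October 16, 2025, falls between 24 February and 20 October, so daylight saving is in effect and Mesan is at UTC−02:45.
23:00 UTC − 2h45m = 20:15 Mesan.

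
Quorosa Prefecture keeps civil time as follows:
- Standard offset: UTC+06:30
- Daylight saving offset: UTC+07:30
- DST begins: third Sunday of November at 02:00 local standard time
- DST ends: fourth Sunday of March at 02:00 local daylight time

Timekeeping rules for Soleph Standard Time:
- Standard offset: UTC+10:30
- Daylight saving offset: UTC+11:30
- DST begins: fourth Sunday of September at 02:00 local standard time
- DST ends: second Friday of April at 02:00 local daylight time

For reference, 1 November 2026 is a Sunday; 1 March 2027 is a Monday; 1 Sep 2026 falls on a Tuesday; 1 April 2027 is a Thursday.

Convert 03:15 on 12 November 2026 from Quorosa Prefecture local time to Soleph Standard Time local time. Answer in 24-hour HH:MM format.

1 November 2026 is a Sunday, so the first Sunday is November 1 and the third is November 15.
1 March 2027 is a Monday, so the first Sunday is March 7 and the fourth is March 28.
Daylight saving runs 15 November 2026 – 28 March 2027; 12 November 2026 is outside that window, so Quorosa Prefecture is on standard time at UTC+06:30.
03:15 Quorosa Prefecture − 6h30m = 20:45 UTC (rolling into the previous day, 11 November 2026).
1 September 2026 is a Tuesday, so the first Sunday is September 6 and the fourth is September 27.
1 April 2027 is a Thursday, so the first Friday is April 2 and the second is April 9.
At the standard offset (UTC+10:30), 20:45 UTC + 10h30m = 07:15 Soleph Standard Time standard time (rolling into the next day, 12 November 2026).
The standard-time date in Soleph Standard Time, 12 November 2026, falls between 27 September 2026 and 9 April 2027, so daylight saving is in effect and Soleph Standard Time is at UTC+11:30.
20:45 UTC + 11h30m = 08:15 Soleph Standard Time (rolling into the next day, 12 November 2026).

08:15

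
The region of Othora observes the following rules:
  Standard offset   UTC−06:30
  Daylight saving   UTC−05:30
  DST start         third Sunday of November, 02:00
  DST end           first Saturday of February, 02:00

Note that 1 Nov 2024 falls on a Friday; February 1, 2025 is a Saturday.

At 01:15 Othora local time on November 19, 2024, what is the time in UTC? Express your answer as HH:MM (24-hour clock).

1 November 2024 is a Friday, so the first Sunday is November 3 and the third is November 17.
1 February 2025 is a Saturday, so the first Saturday is February 1.
November 19, 2024 falls between 17 November 2024 and 1 February 2025, so daylight saving is in effect and Othora is at UTC−05:30.
01:15 local + 5h30m = 06:45 UTC.

06:45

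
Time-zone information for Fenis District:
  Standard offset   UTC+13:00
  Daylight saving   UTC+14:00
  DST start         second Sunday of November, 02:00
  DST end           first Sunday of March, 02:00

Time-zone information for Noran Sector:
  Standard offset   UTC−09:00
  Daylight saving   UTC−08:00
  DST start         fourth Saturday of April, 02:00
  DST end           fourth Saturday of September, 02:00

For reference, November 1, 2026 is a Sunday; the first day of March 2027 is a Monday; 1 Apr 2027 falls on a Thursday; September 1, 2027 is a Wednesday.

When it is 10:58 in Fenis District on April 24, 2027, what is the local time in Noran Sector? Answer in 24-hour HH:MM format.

12:58

1 November 2026 is a Sunday, so the first Sunday is November 1 and the second is November 8.
1 March 2027 is a Monday, so the first Sunday is March 7.
April 24, 2027 does not fall between 8 November 2026 and 7 March 2027, so daylight saving is not in effect and Fenis District is at UTC+13:00.
10:58 Fenis District − 13h = 21:58 UTC (rolling into the previous day, 23 April 2027).
1 April 2027 is a Thursday, so the first Saturday is April 3 and the fourth is April 24.
1 September 2027 is a Wednesday, so the first Saturday is September 4 and the fourth is September 25.
At the standard offset (UTC−09:00), 21:58 UTC − 9h = 12:58 Noran Sector standard time.
The standard-time date in Noran Sector, April 23, 2027, does not fall between 24 April and 25 September, so daylight saving is not in effect and Noran Sector is at UTC−09:00.
21:58 UTC − 9h = 12:58 Noran Sector.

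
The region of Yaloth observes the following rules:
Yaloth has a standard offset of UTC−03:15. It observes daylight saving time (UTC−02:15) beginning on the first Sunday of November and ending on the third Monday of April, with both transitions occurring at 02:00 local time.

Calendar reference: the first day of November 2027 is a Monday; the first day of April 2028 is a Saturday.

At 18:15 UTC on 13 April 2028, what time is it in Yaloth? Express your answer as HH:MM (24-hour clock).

1 November 2027 is a Monday, so the first Sunday is November 7.
1 April 2028 is a Saturday, so the first Monday is April 3 and the third is April 17.
At the standard offset (UTC−03:15), 18:15 UTC − 3h15m = 15:00 Yaloth standard time.
Daylight saving runs 7 November 2027 – 17 April 2028; the standard-time date in Yaloth, 13 April 2028, is inside that window, so Yaloth is at UTC−02:15.
18:15 UTC − 2h15m = 16:00 local.

16:00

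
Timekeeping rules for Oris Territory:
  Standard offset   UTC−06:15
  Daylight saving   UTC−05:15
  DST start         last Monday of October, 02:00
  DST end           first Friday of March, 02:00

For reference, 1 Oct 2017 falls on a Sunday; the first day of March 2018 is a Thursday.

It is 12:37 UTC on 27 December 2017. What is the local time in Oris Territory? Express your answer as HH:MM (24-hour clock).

1 October 2017 is a Sunday, so Mondays fall on 2, 9, 16, 23, 30; the last is October 30.
1 March 2018 is a Thursday, so the first Friday is March 2.
At the standard offset (UTC−06:15), 12:37 UTC − 6h15m = 06:22 Oris Territory standard time.
Daylight saving runs 30 October 2017 – 2 March 2018; the standard-time date in Oris Territory, 27 December 2017, is inside that window, so Oris Territory is at UTC−05:15.
12:37 UTC − 5h15m = 07:22 local.

07:22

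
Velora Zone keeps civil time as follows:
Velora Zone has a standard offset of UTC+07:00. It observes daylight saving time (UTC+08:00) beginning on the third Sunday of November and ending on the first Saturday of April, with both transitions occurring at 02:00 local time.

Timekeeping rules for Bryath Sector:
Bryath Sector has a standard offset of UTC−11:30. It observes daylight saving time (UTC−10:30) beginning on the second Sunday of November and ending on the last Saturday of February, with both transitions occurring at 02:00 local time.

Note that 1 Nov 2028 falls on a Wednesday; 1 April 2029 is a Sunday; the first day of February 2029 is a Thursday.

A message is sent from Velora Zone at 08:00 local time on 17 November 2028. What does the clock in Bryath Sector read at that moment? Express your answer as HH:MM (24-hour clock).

14:30

1 November 2028 is a Wednesday, so the first Sunday is November 5 and the third is November 19.
1 April 2029 is a Sunday, so the first Saturday is April 7.
17 November 2028 is outside the daylight-saving period (19 November 2028 – 7 April 2029), so Velora Zone is on standard time, UTC+07:00.
08:00 Velora Zone − 7h = 01:00 UTC.
1 November 2028 is a Wednesday, so the first Sunday is November 5 and the second is November 12.
1 February 2029 is a Thursday, so Saturdays fall on 3, 10, 17, 24; the last is February 24.
At the standard offset (UTC−11:30), 01:00 UTC − 11h30m = 13:30 Bryath Sector standard time (rolling into the previous day, 16 November 2028).
Daylight saving runs 12 November 2028 – 24 February 2029; the standard-time date in Bryath Sector, 16 November 2028, is inside that window, so Bryath Sector is at UTC−10:30.
01:00 UTC − 10h30m = 14:30 Bryath Sector (rolling into the previous day, 16 November 2028).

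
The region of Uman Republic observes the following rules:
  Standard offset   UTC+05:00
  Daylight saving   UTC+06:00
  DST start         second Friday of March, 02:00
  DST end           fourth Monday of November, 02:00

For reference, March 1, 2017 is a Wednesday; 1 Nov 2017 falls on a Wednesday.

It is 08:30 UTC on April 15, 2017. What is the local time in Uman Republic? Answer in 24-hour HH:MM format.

14:30

1 March 2017 is a Wednesday, so the first Friday is March 3 and the second is March 10.
1 November 2017 is a Wednesday, so the first Monday is November 6 and the fourth is November 27.
At the standard offset (UTC+05:00), 08:30 UTC + 5h = 13:30 Uman Republic standard time.
The standard-time date in Uman Republic, April 15, 2017, falls between 10 March and 27 November, so daylight saving is in effect and Uman Republic is at UTC+06:00.
08:30 UTC + 6h = 14:30 local.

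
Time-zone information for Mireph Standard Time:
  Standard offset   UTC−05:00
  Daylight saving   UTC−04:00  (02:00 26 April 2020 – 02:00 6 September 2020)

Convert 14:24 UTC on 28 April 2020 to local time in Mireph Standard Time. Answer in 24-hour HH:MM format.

10:24

At the standard offset (UTC−05:00), 14:24 UTC − 5h = 09:24 Mireph Standard Time standard time.
The standard-time date in Mireph Standard Time, 28 April 2020, lies within the daylight-saving period (26 April – 6 September), so Mireph Standard Time is on daylight time, UTC−04:00.
14:24 UTC − 4h = 10:24 local.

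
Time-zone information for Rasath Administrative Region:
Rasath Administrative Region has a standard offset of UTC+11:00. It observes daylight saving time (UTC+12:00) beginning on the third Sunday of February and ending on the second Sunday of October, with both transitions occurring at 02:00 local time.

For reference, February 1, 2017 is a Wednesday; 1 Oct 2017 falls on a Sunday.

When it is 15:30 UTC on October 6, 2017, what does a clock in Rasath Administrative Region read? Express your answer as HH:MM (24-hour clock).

03:30

1 February 2017 is a Wednesday, so the first Sunday is February 5 and the third is February 19.
1 October 2017 is a Sunday, so the first Sunday is October 1 and the second is October 8.
At the standard offset (UTC+11:00), 15:30 UTC + 11h = 02:30 Rasath Administrative Region standard time (rolling into the next day, 7 October 2017).
Daylight saving runs 19 February – 8 October; the standard-time date in Rasath Administrative Region, October 7, 2017, is inside that window, so Rasath Administrative Region is at UTC+12:00.
15:30 UTC + 12h = 03:30 local (rolling into the next day, 7 October 2017).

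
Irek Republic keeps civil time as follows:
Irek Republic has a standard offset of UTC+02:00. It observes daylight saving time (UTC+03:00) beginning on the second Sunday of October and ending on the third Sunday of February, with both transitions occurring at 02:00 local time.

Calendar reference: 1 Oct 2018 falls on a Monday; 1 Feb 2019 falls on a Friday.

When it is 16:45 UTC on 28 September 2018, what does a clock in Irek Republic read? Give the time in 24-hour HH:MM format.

18:45

1 October 2018 is a Monday, so the first Sunday is October 7 and the second is October 14.
1 February 2019 is a Friday, so the first Sunday is February 3 and the third is February 17.
At the standard offset (UTC+02:00), 16:45 UTC + 2h = 18:45 Irek Republic standard time.
The standard-time date in Irek Republic, 28 September 2018, is outside the daylight-saving period (14 October 2018 – 17 February 2019), so Irek Republic is on standard time, UTC+02:00.
16:45 UTC + 2h = 18:45 local.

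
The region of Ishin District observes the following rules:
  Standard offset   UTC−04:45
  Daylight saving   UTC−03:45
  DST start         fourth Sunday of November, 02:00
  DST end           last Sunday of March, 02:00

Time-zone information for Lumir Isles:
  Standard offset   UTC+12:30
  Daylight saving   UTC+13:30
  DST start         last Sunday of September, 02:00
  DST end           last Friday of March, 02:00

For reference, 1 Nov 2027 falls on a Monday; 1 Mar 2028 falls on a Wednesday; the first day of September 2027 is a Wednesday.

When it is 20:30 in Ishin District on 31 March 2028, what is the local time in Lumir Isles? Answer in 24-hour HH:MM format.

1 November 2027 is a Monday, so the first Sunday is November 7 and the fourth is November 28.
1 March 2028 is a Wednesday, so Sundays fall on 5, 12, 19, 26; the last is March 26.
31 March 2028 is outside the daylight-saving period (28 November 2027 – 26 March 2028), so Ishin District is on standard time, UTC−04:45.
20:30 Ishin District + 4h45m = 01:15 UTC (rolling into the next day, 1 April 2028).
1 September 2027 is a Wednesday, so Sundays fall on 5, 12, 19, 26; the last is September 26.
1 March 2028 is a Wednesday, so Fridays fall on 3, 10, 17, 24, 31; the last is March 31.
At the standard offset (UTC+12:30), 01:15 UTC + 12h30m = 13:45 Lumir Isles standard time.
Daylight saving runs 26 September 2027 – 31 March 2028; the standard-time date in Lumir Isles, 1 April 2028, is outside that window, so Lumir Isles is on standard time at UTC+12:30.
01:15 UTC + 12h30m = 13:45 Lumir Isles.

13:45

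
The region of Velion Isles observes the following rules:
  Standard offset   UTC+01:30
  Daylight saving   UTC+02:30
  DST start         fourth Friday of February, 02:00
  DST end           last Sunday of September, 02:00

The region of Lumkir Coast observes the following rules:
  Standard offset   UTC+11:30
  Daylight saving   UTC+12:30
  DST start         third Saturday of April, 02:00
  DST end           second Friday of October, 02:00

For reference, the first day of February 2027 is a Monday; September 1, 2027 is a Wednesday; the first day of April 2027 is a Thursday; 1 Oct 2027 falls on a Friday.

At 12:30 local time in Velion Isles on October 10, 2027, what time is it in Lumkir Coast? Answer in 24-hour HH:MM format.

1 February 2027 is a Monday, so the first Friday is February 5 and the fourth is February 26.
1 September 2027 is a Wednesday, so Sundays fall on 5, 12, 19, 26; the last is September 26.
October 10, 2027 does not fall between 26 February and 26 September, so daylight saving is not in effect and Velion Isles is at UTC+01:30.
12:30 Velion Isles − 1h30m = 11:00 UTC.
1 April 2027 is a Thursday, so the first Saturday is April 3 and the third is April 17.
1 October 2027 is a Friday, so the first Friday is October 1 and the second is October 8.
At the standard offset (UTC+11:30), 11:00 UTC + 11h30m = 22:30 Lumkir Coast standard time.
The standard-time date in Lumkir Coast, October 10, 2027, does not fall between 17 April and 8 October, so daylight saving is not in effect and Lumkir Coast is at UTC+11:30.
11:00 UTC + 11h30m = 22:30 Lumkir Coast.

22:30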